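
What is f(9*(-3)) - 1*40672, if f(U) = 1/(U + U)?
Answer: -2196289/54 ≈ -40672.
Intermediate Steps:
f(U) = 1/(2*U)
f(9*(-3)) - 1*40672 = 1/(2*((9*(-3)))) - 1*40672 = (1/2)/(-27) - 40672 = (1/2)*(-1/27) - 40672 = -1/54 - 40672 = -2196289/54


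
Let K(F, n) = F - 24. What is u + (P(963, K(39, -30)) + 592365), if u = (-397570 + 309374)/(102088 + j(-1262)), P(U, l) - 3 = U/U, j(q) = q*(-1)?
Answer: 30610623977/51675 ≈ 5.9237e+5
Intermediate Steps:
j(q) = -q
K(F, n) = -24 + F
P(U, l) = 4 (P(U, l) = 3 + U/U = 3 + 1 = 4)
u = -44098/51675 (u = (-397570 + 309374)/(102088 - 1*(-1262)) = -88196/(102088 + 1262) = -88196/103350 = -88196*1/103350 = -44098/51675 ≈ -0.85337)
u + (P(963, K(39, -30)) + 592365) = -44098/51675 + (4 + 592365) = -44098/51675 + 592369 = 30610623977/51675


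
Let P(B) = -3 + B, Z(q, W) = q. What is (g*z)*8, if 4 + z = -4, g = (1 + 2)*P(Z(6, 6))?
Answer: -576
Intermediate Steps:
g = 9 (g = (1 + 2)*(-3 + 6) = 3*3 = 9)
z = -8 (z = -4 - 4 = -8)
(g*z)*8 = (9*(-8))*8 = -72*8 = -576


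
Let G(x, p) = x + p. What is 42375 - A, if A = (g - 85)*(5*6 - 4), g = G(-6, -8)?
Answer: 44949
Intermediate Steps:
G(x, p) = p + x
g = -14 (g = -8 - 6 = -14)
A = -2574 (A = (-14 - 85)*(5*6 - 4) = -99*(30 - 4) = -99*26 = -2574)
42375 - A = 42375 - 1*(-2574) = 42375 + 2574 = 44949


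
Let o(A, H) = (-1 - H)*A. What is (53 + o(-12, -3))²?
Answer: 841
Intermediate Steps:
o(A, H) = A*(-1 - H)
(53 + o(-12, -3))² = (53 - 1*(-12)*(1 - 3))² = (53 - 1*(-12)*(-2))² = (53 - 24)² = 29² = 841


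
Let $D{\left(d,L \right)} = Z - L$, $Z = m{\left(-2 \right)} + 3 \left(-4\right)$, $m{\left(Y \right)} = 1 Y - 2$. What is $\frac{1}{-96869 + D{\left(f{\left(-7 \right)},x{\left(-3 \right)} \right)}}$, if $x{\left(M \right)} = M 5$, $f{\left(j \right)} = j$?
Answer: $- \frac{1}{96870} \approx -1.0323 \cdot 10^{-5}$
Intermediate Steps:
$m{\left(Y \right)} = -2 + Y$ ($m{\left(Y \right)} = Y - 2 = -2 + Y$)
$x{\left(M \right)} = 5 M$
$Z = -16$ ($Z = \left(-2 - 2\right) + 3 \left(-4\right) = -4 - 12 = -16$)
$D{\left(d,L \right)} = -16 - L$
$\frac{1}{-96869 + D{\left(f{\left(-7 \right)},x{\left(-3 \right)} \right)}} = \frac{1}{-96869 - \left(16 + 5 \left(-3\right)\right)} = \frac{1}{-96869 - 1} = \frac{1}{-96870} = - \frac{1}{96870}$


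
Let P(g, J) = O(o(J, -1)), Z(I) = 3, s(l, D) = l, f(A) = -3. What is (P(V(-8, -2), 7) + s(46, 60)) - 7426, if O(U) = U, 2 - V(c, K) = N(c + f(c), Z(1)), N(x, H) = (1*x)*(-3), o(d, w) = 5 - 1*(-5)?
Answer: -7370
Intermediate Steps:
o(d, w) = 10 (o(d, w) = 5 + 5 = 10)
N(x, H) = -3*x (N(x, H) = x*(-3) = -3*x)
V(c, K) = -7 + 3*c (V(c, K) = 2 - (-3)*(c - 3) = 2 - (-3)*(-3 + c) = 2 - (9 - 3*c) = 2 + (-9 + 3*c) = -7 + 3*c)
P(g, J) = 10
(P(V(-8, -2), 7) + s(46, 60)) - 7426 = (10 + 46) - 7426 = 56 - 7426 = -7370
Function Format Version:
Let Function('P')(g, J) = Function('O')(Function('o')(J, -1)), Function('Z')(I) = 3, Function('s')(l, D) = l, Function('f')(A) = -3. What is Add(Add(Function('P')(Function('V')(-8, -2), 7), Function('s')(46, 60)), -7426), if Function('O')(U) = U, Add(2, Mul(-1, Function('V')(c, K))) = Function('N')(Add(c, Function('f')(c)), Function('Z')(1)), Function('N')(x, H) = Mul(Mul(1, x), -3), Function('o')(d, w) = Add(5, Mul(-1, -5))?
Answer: -7370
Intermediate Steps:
Function('o')(d, w) = 10 (Function('o')(d, w) = Add(5, 5) = 10)
Function('N')(x, H) = Mul(-3, x) (Function('N')(x, H) = Mul(x, -3) = Mul(-3, x))
Function('V')(c, K) = Add(-7, Mul(3, c)) (Function('V')(c, K) = Add(2, Mul(-1, Mul(-3, Add(c, -3)))) = Add(2, Mul(-1, Mul(-3, Add(-3, c)))) = Add(2, Mul(-1, Add(9, Mul(-3, c)))) = Add(2, Add(-9, Mul(3, c))) = Add(-7, Mul(3, c)))
Function('P')(g, J) = 10
Add(Add(Function('P')(Function('V')(-8, -2), 7), Function('s')(46, 60)), -7426) = Add(Add(10, 46), -7426) = Add(56, -7426) = -7370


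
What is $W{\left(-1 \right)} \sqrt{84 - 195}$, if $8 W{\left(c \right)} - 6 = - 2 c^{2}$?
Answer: $\frac{i \sqrt{111}}{2} \approx 5.2678 i$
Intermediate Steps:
$W{\left(c \right)} = \frac{3}{4} - \frac{c^{2}}{4}$ ($W{\left(c \right)} = \frac{3}{4} + \frac{\left(-2\right) c^{2}}{8} = \frac{3}{4} - \frac{c^{2}}{4}$)
$W{\left(-1 \right)} \sqrt{84 - 195} = \left(\frac{3}{4} - \frac{\left(-1\right)^{2}}{4}\right) \sqrt{84 - 195} = \left(\frac{3}{4} - \frac{1}{4}\right) \sqrt{-111} = \left(\frac{3}{4} - \frac{1}{4}\right) i \sqrt{111} = \frac{i \sqrt{111}}{2}$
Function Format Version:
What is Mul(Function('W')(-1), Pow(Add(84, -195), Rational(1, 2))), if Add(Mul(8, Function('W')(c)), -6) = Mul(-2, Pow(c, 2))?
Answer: Mul(Rational(1, 2), I, Pow(111, Rational(1, 2))) ≈ Mul(5.2678, I)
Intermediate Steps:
Function('W')(c) = Add(Rational(3, 4), Mul(Rational(-1, 4), Pow(c, 2))) (Function('W')(c) = Add(Rational(3, 4), Mul(Rational(1, 8), Mul(-2, Pow(c, 2)))) = Add(Rational(3, 4), Mul(Rational(-1, 4), Pow(c, 2))))
Mul(Function('W')(-1), Pow(Add(84, -195), Rational(1, 2))) = Mul(Add(Rational(3, 4), Mul(Rational(-1, 4), Pow(-1, 2))), Pow(Add(84, -195), Rational(1, 2))) = Mul(Add(Rational(3, 4), Mul(Rational(-1, 4), 1)), Pow(-111, Rational(1, 2))) = Mul(Add(Rational(3, 4), Rational(-1, 4)), Mul(I, Pow(111, Rational(1, 2)))) = Mul(Rational(1, 2), Mul(I, Pow(111, Rational(1, 2)))) = Mul(Rational(1, 2), I, Pow(111, Rational(1, 2)))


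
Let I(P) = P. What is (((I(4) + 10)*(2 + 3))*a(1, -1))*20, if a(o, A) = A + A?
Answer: -2800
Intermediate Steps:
a(o, A) = 2*A
(((I(4) + 10)*(2 + 3))*a(1, -1))*20 = (((4 + 10)*(2 + 3))*(2*(-1)))*20 = ((14*5)*(-2))*20 = (70*(-2))*20 = -140*20 = -2800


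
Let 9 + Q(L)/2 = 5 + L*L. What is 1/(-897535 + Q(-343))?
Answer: -1/662245 ≈ -1.5100e-6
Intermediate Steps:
Q(L) = -8 + 2*L² (Q(L) = -18 + 2*(5 + L*L) = -18 + 2*(5 + L²) = -18 + (10 + 2*L²) = -8 + 2*L²)
1/(-897535 + Q(-343)) = 1/(-897535 + (-8 + 2*(-343)²)) = 1/(-897535 + (-8 + 2*117649)) = 1/(-897535 + (-8 + 235298)) = 1/(-897535 + 235290) = 1/(-662245) = -1/662245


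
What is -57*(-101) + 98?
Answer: 5855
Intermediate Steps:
-57*(-101) + 98 = 5757 + 98 = 5855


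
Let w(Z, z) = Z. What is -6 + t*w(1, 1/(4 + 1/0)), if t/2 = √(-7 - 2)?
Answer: -6 + 6*I ≈ -6.0 + 6.0*I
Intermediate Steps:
t = 6*I (t = 2*√(-7 - 2) = 2*√(-9) = 2*(3*I) = 6*I ≈ 6.0*I)
-6 + t*w(1, 1/(4 + 1/0)) = -6 + (6*I)*1 = -6 + 6*I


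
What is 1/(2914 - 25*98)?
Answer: 1/464 ≈ 0.0021552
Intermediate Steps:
1/(2914 - 25*98) = 1/(2914 - 2450) = 1/464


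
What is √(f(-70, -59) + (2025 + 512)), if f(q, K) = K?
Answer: √2478 ≈ 49.780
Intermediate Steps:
√(f(-70, -59) + (2025 + 512)) = √(-59 + (2025 + 512)) = √(-59 + 2537) = √2478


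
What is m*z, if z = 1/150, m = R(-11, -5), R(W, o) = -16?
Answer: -8/75 ≈ -0.10667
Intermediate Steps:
m = -16
z = 1/150 ≈ 0.0066667
m*z = -16*1/150 = -8/75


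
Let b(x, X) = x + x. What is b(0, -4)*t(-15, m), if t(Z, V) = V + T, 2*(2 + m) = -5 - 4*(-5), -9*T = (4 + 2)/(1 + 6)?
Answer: 0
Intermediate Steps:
b(x, X) = 2*x
T = -2/21 (T = -(4 + 2)/(9*(1 + 6)) = -2/(3*7) = -⅑*6/7 = -2/21 ≈ -0.095238)
m = 11/2 (m = -2 + (-5 - 4*(-5))/2 = -2 + (-5 + 20)/2 = -2 + (½)*15 = -2 + 15/2 = 11/2 ≈ 5.5000)
t(Z, V) = -2/21 + V (t(Z, V) = V - 2/21 = -2/21 + V)
b(0, -4)*t(-15, m) = (2*0)*(-2/21 + 11/2) = 0*(227/42) = 0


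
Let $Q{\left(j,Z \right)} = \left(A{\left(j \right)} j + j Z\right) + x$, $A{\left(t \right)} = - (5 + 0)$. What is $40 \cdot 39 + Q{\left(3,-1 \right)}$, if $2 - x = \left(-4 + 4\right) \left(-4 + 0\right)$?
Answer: $1544$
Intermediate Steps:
$A{\left(t \right)} = -5$ ($A{\left(t \right)} = \left(-1\right) 5 = -5$)
$x = 2$ ($x = 2 - \left(-4 + 4\right) \left(-4 + 0\right) = 2 - 0 \left(-4\right) = 2 - 0 = 2 + 0 = 2$)
$Q{\left(j,Z \right)} = 2 - 5 j + Z j$ ($Q{\left(j,Z \right)} = \left(- 5 j + j Z\right) + 2 = \left(- 5 j + Z j\right) + 2 = 2 - 5 j + Z j$)
$40 \cdot 39 + Q{\left(3,-1 \right)} = 40 \cdot 39 - 16 = 1560 - 16 = 1544$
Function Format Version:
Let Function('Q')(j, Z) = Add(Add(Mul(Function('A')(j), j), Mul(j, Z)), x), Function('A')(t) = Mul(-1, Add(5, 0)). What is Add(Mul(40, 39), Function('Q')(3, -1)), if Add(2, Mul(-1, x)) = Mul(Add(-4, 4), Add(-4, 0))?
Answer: 1544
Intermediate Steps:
Function('A')(t) = -5 (Function('A')(t) = Mul(-1, 5) = -5)
x = 2 (x = Add(2, Mul(-1, Mul(Add(-4, 4), Add(-4, 0)))) = Add(2, Mul(-1, Mul(0, -4))) = Add(2, Mul(-1, 0)) = Add(2, 0) = 2)
Function('Q')(j, Z) = Add(2, Mul(-5, j), Mul(Z, j)) (Function('Q')(j, Z) = Add(Add(Mul(-5, j), Mul(j, Z)), 2) = Add(Add(Mul(-5, j), Mul(Z, j)), 2) = Add(2, Mul(-5, j), Mul(Z, j)))
Add(Mul(40, 39), Function('Q')(3, -1)) = Add(Mul(40, 39), Add(2, Mul(-5, 3), Mul(-1, 3))) = Add(1560, Add(2, -15, -3)) = Add(1560, -16) = 1544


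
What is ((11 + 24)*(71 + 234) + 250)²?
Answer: 119355625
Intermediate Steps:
((11 + 24)*(71 + 234) + 250)² = (35*305 + 250)² = (10675 + 250)² = 10925² = 119355625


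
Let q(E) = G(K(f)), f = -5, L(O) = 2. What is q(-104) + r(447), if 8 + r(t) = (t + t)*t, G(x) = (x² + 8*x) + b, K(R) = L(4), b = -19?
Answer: 399611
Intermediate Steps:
K(R) = 2
G(x) = -19 + x² + 8*x (G(x) = (x² + 8*x) - 19 = -19 + x² + 8*x)
q(E) = 1 (q(E) = -19 + 2² + 8*2 = -19 + 4 + 16 = 1)
r(t) = -8 + 2*t² (r(t) = -8 + (t + t)*t = -8 + (2*t)*t = -8 + 2*t²)
q(-104) + r(447) = 1 + (-8 + 2*447²) = 1 + (-8 + 2*199809) = 1 + (-8 + 399618) = 1 + 399610 = 399611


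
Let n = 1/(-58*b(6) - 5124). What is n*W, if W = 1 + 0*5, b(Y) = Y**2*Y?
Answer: -1/17652 ≈ -5.6651e-5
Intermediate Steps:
b(Y) = Y**3
n = -1/17652 (n = 1/(-58*6**3 - 5124) = 1/(-58*216 - 5124) = 1/(-12528 - 5124) = 1/(-17652) = -1/17652 ≈ -5.6651e-5)
W = 1 (W = 1 + 0 = 1)
n*W = -1/17652*1 = -1/17652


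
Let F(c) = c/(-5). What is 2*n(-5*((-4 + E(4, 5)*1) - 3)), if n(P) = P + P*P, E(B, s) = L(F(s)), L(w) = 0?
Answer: 2520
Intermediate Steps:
F(c) = -c/5 (F(c) = c*(-1/5) = -c/5)
E(B, s) = 0
n(P) = P + P**2
2*n(-5*((-4 + E(4, 5)*1) - 3)) = 2*((-5*((-4 + 0*1) - 3))*(1 - 5*((-4 + 0*1) - 3))) = 2*((-5*((-4 + 0) - 3))*(1 - 5*((-4 + 0) - 3))) = 2*((-5*(-4 - 3))*(1 - 5*(-4 - 3))) = 2*((-5*(-7))*(1 - 5*(-7))) = 2*(35*(1 + 35)) = 2*(35*36) = 2*1260 = 2520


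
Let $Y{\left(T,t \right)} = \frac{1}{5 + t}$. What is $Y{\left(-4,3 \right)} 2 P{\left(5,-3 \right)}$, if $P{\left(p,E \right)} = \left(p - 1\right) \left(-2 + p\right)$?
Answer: $3$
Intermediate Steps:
$P{\left(p,E \right)} = \left(-1 + p\right) \left(-2 + p\right)$
$Y{\left(-4,3 \right)} 2 P{\left(5,-3 \right)} = \frac{1}{5 + 3} \cdot 2 \left(2 + 5^{2} - 15\right) = \frac{1}{8} \cdot 2 \left(2 + 25 - 15\right) = \frac{1}{8} \cdot 2 \cdot 12 = \frac{1}{4} \cdot 12 = 3$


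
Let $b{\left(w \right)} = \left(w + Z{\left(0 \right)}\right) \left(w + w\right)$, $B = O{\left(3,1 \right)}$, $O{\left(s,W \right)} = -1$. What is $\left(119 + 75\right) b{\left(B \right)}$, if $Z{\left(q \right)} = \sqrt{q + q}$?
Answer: $388$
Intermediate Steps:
$Z{\left(q \right)} = \sqrt{2} \sqrt{q}$ ($Z{\left(q \right)} = \sqrt{2 q} = \sqrt{2} \sqrt{q}$)
$B = -1$
$b{\left(w \right)} = 2 w^{2}$ ($b{\left(w \right)} = \left(w + \sqrt{2} \sqrt{0}\right) \left(w + w\right) = \left(w + \sqrt{2} \cdot 0\right) 2 w = \left(w + 0\right) 2 w = w 2 w = 2 w^{2}$)
$\left(119 + 75\right) b{\left(B \right)} = \left(119 + 75\right) 2 \left(-1\right)^{2} = 194 \cdot 2 \cdot 1 = 194 \cdot 2 = 388$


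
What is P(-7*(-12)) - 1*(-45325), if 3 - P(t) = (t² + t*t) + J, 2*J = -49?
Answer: 62481/2 ≈ 31241.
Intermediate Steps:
J = -49/2 (J = (½)*(-49) = -49/2 ≈ -24.500)
P(t) = 55/2 - 2*t² (P(t) = 3 - ((t² + t*t) - 49/2) = 3 - ((t² + t²) - 49/2) = 3 - (2*t² - 49/2) = 3 - (-49/2 + 2*t²) = 3 + (49/2 - 2*t²) = 55/2 - 2*t²)
P(-7*(-12)) - 1*(-45325) = (55/2 - 2*(-7*(-12))²) - 1*(-45325) = (55/2 - 2*84²) + 45325 = (55/2 - 2*7056) + 45325 = (55/2 - 14112) + 45325 = -28169/2 + 45325 = 62481/2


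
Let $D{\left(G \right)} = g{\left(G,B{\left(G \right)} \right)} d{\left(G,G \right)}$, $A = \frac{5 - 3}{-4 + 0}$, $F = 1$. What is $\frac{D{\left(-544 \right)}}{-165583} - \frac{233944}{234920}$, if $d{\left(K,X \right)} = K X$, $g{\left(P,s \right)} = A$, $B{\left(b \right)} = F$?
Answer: $- \frac{497063349}{4862344795} \approx -0.10223$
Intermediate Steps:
$B{\left(b \right)} = 1$
$A = - \frac{1}{2}$ ($A = \frac{2}{-4} = 2 \left(- \frac{1}{4}\right) = - \frac{1}{2} \approx -0.5$)
$g{\left(P,s \right)} = - \frac{1}{2}$
$D{\left(G \right)} = - \frac{G^{2}}{2}$ ($D{\left(G \right)} = - \frac{G G}{2} = - \frac{G^{2}}{2}$)
$\frac{D{\left(-544 \right)}}{-165583} - \frac{233944}{234920} = \frac{\left(- \frac{1}{2}\right) \left(-544\right)^{2}}{-165583} - \frac{233944}{234920} = \left(- \frac{1}{2}\right) 295936 \left(- \frac{1}{165583}\right) - \frac{29243}{29365} = \left(-147968\right) \left(- \frac{1}{165583}\right) - \frac{29243}{29365} = \frac{147968}{165583} - \frac{29243}{29365} = - \frac{497063349}{4862344795}$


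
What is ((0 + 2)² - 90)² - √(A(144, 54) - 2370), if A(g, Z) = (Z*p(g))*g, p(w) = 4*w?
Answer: 7396 - √4476606 ≈ 5280.2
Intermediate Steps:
A(g, Z) = 4*Z*g² (A(g, Z) = (Z*(4*g))*g = (4*Z*g)*g = 4*Z*g²)
((0 + 2)² - 90)² - √(A(144, 54) - 2370) = ((0 + 2)² - 90)² - √(4*54*144² - 2370) = (2² - 90)² - √(4*54*20736 - 2370) = (4 - 90)² - √(4478976 - 2370) = (-86)² - √4476606 = 7396 - √4476606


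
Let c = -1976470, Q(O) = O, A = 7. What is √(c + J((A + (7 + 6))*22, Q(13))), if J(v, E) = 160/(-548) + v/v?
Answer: I*√37096352141/137 ≈ 1405.9*I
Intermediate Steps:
J(v, E) = 97/137 (J(v, E) = 160*(-1/548) + 1 = -40/137 + 1 = 97/137)
√(c + J((A + (7 + 6))*22, Q(13))) = √(-1976470 + 97/137) = √(-270776293/137) = I*√37096352141/137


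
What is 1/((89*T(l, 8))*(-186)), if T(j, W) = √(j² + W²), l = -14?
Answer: -√65/2152020 ≈ -3.7464e-6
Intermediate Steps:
T(j, W) = √(W² + j²)
1/((89*T(l, 8))*(-186)) = 1/((89*√(8² + (-14)²))*(-186)) = 1/((89*√(64 + 196))*(-186)) = 1/((89*√260)*(-186)) = 1/((89*(2*√65))*(-186)) = 1/((178*√65)*(-186)) = 1/(-33108*√65) = -√65/2152020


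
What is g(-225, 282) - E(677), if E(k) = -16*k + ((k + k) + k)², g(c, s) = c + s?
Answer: -4114072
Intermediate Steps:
E(k) = -16*k + 9*k² (E(k) = -16*k + (2*k + k)² = -16*k + (3*k)² = -16*k + 9*k²)
g(-225, 282) - E(677) = (-225 + 282) - 677*(-16 + 9*677) = 57 - 677*(-16 + 6093) = 57 - 677*6077 = 57 - 1*4114129 = 57 - 4114129 = -4114072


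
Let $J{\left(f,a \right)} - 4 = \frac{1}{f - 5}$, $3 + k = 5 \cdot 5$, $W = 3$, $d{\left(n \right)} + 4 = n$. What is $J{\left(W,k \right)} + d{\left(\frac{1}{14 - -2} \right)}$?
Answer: $- \frac{7}{16} \approx -0.4375$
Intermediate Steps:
$d{\left(n \right)} = -4 + n$
$k = 22$ ($k = -3 + 5 \cdot 5 = -3 + 25 = 22$)
$J{\left(f,a \right)} = 4 + \frac{1}{-5 + f}$ ($J{\left(f,a \right)} = 4 + \frac{1}{f - 5} = 4 + \frac{1}{-5 + f}$)
$J{\left(W,k \right)} + d{\left(\frac{1}{14 - -2} \right)} = \frac{-19 + 4 \cdot 3}{-5 + 3} - \left(4 - \frac{1}{14 - -2}\right) = \frac{-19 + 12}{-2} - \left(4 - \frac{1}{14 + 2}\right) = \left(- \frac{1}{2}\right) \left(-7\right) - \left(4 - \frac{1}{16}\right) = \frac{7}{2} + \left(-4 + \frac{1}{16}\right) = \frac{7}{2} - \frac{63}{16} = - \frac{7}{16}$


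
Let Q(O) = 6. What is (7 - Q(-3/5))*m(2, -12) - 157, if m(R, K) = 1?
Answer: -156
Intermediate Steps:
(7 - Q(-3/5))*m(2, -12) - 157 = (7 - 1*6)*1 - 157 = (7 - 6)*1 - 157 = 1*1 - 157 = 1 - 157 = -156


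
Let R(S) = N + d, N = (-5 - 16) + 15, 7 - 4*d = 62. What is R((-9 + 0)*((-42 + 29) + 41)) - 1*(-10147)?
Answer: 40509/4 ≈ 10127.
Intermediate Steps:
d = -55/4 (d = 7/4 - ¼*62 = 7/4 - 31/2 = -55/4 ≈ -13.750)
N = -6 (N = -21 + 15 = -6)
R(S) = -79/4 (R(S) = -6 - 55/4 = -79/4)
R((-9 + 0)*((-42 + 29) + 41)) - 1*(-10147) = -79/4 - 1*(-10147) = -79/4 + 10147 = 40509/4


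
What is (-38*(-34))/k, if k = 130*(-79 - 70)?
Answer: -646/9685 ≈ -0.066701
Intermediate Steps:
k = -19370 (k = 130*(-149) = -19370)
(-38*(-34))/k = -38*(-34)/(-19370) = 1292*(-1/19370) = -646/9685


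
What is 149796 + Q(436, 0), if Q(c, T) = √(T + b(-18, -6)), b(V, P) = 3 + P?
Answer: 149796 + I*√3 ≈ 1.498e+5 + 1.732*I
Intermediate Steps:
Q(c, T) = √(-3 + T) (Q(c, T) = √(T + (3 - 6)) = √(T - 3) = √(-3 + T))
149796 + Q(436, 0) = 149796 + √(-3 + 0) = 149796 + √(-3) = 149796 + I*√3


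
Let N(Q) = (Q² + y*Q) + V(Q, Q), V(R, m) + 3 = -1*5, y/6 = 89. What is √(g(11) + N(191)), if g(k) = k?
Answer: √138478 ≈ 372.13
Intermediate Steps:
y = 534 (y = 6*89 = 534)
V(R, m) = -8 (V(R, m) = -3 - 1*5 = -3 - 5 = -8)
N(Q) = -8 + Q² + 534*Q (N(Q) = (Q² + 534*Q) - 8 = -8 + Q² + 534*Q)
√(g(11) + N(191)) = √(11 + (-8 + 191² + 534*191)) = √(11 + (-8 + 36481 + 101994)) = √(11 + 138467) = √138478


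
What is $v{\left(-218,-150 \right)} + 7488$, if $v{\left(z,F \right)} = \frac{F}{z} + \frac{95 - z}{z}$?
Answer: $\frac{1632221}{218} \approx 7487.3$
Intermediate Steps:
$v{\left(z,F \right)} = \frac{F}{z} + \frac{95 - z}{z}$
$v{\left(-218,-150 \right)} + 7488 = \frac{95 - 150 - -218}{-218} + 7488 = - \frac{95 - 150 + 218}{218} + 7488 = \left(- \frac{1}{218}\right) 163 + 7488 = - \frac{163}{218} + 7488 = \frac{1632221}{218}$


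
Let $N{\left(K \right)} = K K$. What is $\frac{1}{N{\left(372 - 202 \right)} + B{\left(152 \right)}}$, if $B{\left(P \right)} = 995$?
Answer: $\frac{1}{29895} \approx 3.345 \cdot 10^{-5}$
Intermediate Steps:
$N{\left(K \right)} = K^{2}$
$\frac{1}{N{\left(372 - 202 \right)} + B{\left(152 \right)}} = \frac{1}{\left(372 - 202\right)^{2} + 995} = \frac{1}{170^{2} + 995} = \frac{1}{28900 + 995} = \frac{1}{29895}$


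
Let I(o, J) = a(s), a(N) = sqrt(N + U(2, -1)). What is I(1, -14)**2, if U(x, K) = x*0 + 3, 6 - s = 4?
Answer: 5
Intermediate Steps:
s = 2 (s = 6 - 1*4 = 6 - 4 = 2)
U(x, K) = 3 (U(x, K) = 0 + 3 = 3)
a(N) = sqrt(3 + N) (a(N) = sqrt(N + 3) = sqrt(3 + N))
I(o, J) = sqrt(5) (I(o, J) = sqrt(3 + 2) = sqrt(5))
I(1, -14)**2 = (sqrt(5))**2 = 5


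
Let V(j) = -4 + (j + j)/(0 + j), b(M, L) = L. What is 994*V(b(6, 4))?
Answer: -1988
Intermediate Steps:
V(j) = -2 (V(j) = -4 + (2*j)/j = -4 + 2 = -2)
994*V(b(6, 4)) = 994*(-2) = -1988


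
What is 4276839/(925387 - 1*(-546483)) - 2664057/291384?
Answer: -445823853569/71479894680 ≈ -6.2371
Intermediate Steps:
4276839/(925387 - 1*(-546483)) - 2664057/291384 = 4276839/(925387 + 546483) - 2664057*1/291384 = 4276839/1471870 - 888019/97128 = -445823853569/71479894680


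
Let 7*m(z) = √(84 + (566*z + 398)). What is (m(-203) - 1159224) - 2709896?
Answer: -3869120 + 4*I*√7151/7 ≈ -3.8691e+6 + 48.322*I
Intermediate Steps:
m(z) = √(482 + 566*z)/7 (m(z) = √(84 + (566*z + 398))/7 = √(84 + (398 + 566*z))/7 = √(482 + 566*z)/7)
(m(-203) - 1159224) - 2709896 = (√(482 + 566*(-203))/7 - 1159224) - 2709896 = (√(482 - 114898)/7 - 1159224) - 2709896 = (√(-114416)/7 - 1159224) - 2709896 = ((4*I*√7151)/7 - 1159224) - 2709896 = (4*I*√7151/7 - 1159224) - 2709896 = (-1159224 + 4*I*√7151/7) - 2709896 = -3869120 + 4*I*√7151/7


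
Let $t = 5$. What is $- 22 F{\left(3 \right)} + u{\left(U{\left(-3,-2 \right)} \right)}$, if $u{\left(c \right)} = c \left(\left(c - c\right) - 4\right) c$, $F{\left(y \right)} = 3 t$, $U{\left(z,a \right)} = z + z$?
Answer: $-474$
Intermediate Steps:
$U{\left(z,a \right)} = 2 z$
$F{\left(y \right)} = 15$ ($F{\left(y \right)} = 3 \cdot 5 = 15$)
$u{\left(c \right)} = - 4 c^{2}$ ($u{\left(c \right)} = c \left(0 - 4\right) c = c \left(-4\right) c = - 4 c c = - 4 c^{2}$)
$- 22 F{\left(3 \right)} + u{\left(U{\left(-3,-2 \right)} \right)} = \left(-22\right) 15 - 4 \left(2 \left(-3\right)\right)^{2} = -330 - 4 \left(-6\right)^{2} = -330 - 144 = -474$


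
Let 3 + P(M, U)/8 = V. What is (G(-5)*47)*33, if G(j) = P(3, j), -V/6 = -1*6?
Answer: 409464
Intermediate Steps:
V = 36 (V = -(-6)*6 = -6*(-6) = 36)
P(M, U) = 264 (P(M, U) = -24 + 8*36 = -24 + 288 = 264)
G(j) = 264
(G(-5)*47)*33 = (264*47)*33 = 12408*33 = 409464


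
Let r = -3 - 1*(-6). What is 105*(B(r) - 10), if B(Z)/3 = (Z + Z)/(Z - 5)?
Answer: -1995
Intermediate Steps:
r = 3 (r = -3 + 6 = 3)
B(Z) = 6*Z/(-5 + Z) (B(Z) = 3*((Z + Z)/(Z - 5)) = 3*((2*Z)/(-5 + Z)) = 3*(2*Z/(-5 + Z)) = 6*Z/(-5 + Z))
105*(B(r) - 10) = 105*(6*3/(-5 + 3) - 10) = 105*(6*3/(-2) - 10) = 105*(6*3*(-1/2) - 10) = 105*(-9 - 10) = 105*(-19) = -1995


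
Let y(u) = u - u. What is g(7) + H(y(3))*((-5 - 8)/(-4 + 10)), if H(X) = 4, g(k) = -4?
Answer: -38/3 ≈ -12.667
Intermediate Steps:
y(u) = 0
g(7) + H(y(3))*((-5 - 8)/(-4 + 10)) = -4 + 4*((-5 - 8)/(-4 + 10)) = -4 + 4*(-13/6) = -4 - 26/3 = -38/3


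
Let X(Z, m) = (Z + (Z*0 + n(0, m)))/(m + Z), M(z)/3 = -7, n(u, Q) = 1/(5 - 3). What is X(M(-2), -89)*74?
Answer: 1517/110 ≈ 13.791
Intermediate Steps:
n(u, Q) = 1/2
M(z) = -21 (M(z) = 3*(-7) = -21)
X(Z, m) = (1/2 + Z)/(Z + m) (X(Z, m) = (Z + (Z*0 + 1/2))/(m + Z) = (Z + (0 + 1/2))/(Z + m) = (Z + 1/2)/(Z + m) = (1/2 + Z)/(Z + m))
X(M(-2), -89)*74 = ((1/2 - 21)/(-21 - 89))*74 = (-41/2/(-110))*74 = -1/110*(-41/2)*74 = (41/220)*74 = 1517/110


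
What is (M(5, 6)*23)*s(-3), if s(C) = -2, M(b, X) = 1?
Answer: -46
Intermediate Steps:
(M(5, 6)*23)*s(-3) = (1*23)*(-2) = 23*(-2) = -46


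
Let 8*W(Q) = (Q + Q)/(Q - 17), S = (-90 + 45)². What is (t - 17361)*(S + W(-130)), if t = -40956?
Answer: -1653467455/14 ≈ -1.1810e+8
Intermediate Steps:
S = 2025 (S = (-45)² = 2025)
W(Q) = Q/(4*(-17 + Q)) (W(Q) = ((Q + Q)/(Q - 17))/8 = ((2*Q)/(-17 + Q))/8 = (2*Q/(-17 + Q))/8 = Q/(4*(-17 + Q)))
(t - 17361)*(S + W(-130)) = (-40956 - 17361)*(2025 + (¼)*(-130)/(-17 - 130)) = -58317*(2025 + (¼)*(-130)/(-147)) = -58317*(2025 + (¼)*(-130)*(-1/147)) = -58317*(2025 + 65/294) = -58317*595415/294 = -1653467455/14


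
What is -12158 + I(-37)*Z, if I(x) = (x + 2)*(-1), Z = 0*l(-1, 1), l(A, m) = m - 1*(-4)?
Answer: -12158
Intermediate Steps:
l(A, m) = 4 + m (l(A, m) = m + 4 = 4 + m)
Z = 0 (Z = 0*(4 + 1) = 0*5 = 0)
I(x) = -2 - x (I(x) = (2 + x)*(-1) = -2 - x)
-12158 + I(-37)*Z = -12158 + (-2 - 1*(-37))*0 = -12158 + (-2 + 37)*0 = -12158 + 35*0 = -12158 + 0 = -12158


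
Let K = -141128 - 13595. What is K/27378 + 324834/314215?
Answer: -39722982193/8602578270 ≈ -4.6176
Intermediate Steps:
K = -154723
K/27378 + 324834/314215 = -154723/27378 + 324834/314215 = -39722982193/8602578270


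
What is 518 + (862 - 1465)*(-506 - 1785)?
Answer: 1381991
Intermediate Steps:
518 + (862 - 1465)*(-506 - 1785) = 518 - 603*(-2291) = 518 + 1381473 = 1381991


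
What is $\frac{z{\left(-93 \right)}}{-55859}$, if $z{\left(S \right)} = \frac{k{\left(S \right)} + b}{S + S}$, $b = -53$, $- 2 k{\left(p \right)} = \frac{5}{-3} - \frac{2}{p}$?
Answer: $- \frac{3235}{644165988} \approx -5.022 \cdot 10^{-6}$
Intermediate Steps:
$k{\left(p \right)} = \frac{5}{6} + \frac{1}{p}$ ($k{\left(p \right)} = - \frac{\frac{5}{-3} - \frac{2}{p}}{2} = - \frac{5 \left(- \frac{1}{3}\right) - \frac{2}{p}}{2} = - \frac{- \frac{5}{3} - \frac{2}{p}}{2} = \frac{5}{6} + \frac{1}{p}$)
$z{\left(S \right)} = \frac{- \frac{313}{6} + \frac{1}{S}}{2 S}$ ($z{\left(S \right)} = \frac{\left(\frac{5}{6} + \frac{1}{S}\right) - 53}{S + S} = \frac{- \frac{313}{6} + \frac{1}{S}}{2 S}$)
$\frac{z{\left(-93 \right)}}{-55859} = \frac{\frac{1}{12} \cdot \frac{1}{8649} \left(6 - -29109\right)}{-55859} = \frac{1}{12} \cdot \frac{1}{8649} \left(6 + 29109\right) \left(- \frac{1}{55859}\right) = \frac{1}{12} \cdot \frac{1}{8649} \cdot 29115 \left(- \frac{1}{55859}\right) = \frac{3235}{11532} \left(- \frac{1}{55859}\right) = - \frac{3235}{644165988}$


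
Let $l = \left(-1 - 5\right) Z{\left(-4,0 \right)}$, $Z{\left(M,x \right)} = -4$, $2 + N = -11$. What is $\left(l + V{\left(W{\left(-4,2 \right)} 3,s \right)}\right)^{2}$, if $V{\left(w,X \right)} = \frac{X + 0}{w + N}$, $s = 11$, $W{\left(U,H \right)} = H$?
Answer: $\frac{24649}{49} \approx 503.04$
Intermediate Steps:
$N = -13$ ($N = -2 - 11 = -13$)
$V{\left(w,X \right)} = \frac{X}{-13 + w}$ ($V{\left(w,X \right)} = \frac{X + 0}{w - 13} = \frac{X}{-13 + w}$)
$l = 24$ ($l = \left(-1 - 5\right) \left(-4\right) = \left(-6\right) \left(-4\right) = 24$)
$\left(l + V{\left(W{\left(-4,2 \right)} 3,s \right)}\right)^{2} = \left(24 + \frac{11}{-13 + 2 \cdot 3}\right)^{2} = \left(24 + \frac{11}{-13 + 6}\right)^{2} = \left(24 + \frac{11}{-7}\right)^{2} = \left(24 + 11 \left(- \frac{1}{7}\right)\right)^{2} = \left(24 - \frac{11}{7}\right)^{2} = \left(\frac{157}{7}\right)^{2} = \frac{24649}{49}$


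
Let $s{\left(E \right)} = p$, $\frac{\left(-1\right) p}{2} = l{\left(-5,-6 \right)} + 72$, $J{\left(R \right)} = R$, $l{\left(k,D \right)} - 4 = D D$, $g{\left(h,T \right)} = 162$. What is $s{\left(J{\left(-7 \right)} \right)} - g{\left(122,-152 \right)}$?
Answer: $-386$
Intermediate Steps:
$l{\left(k,D \right)} = 4 + D^{2}$ ($l{\left(k,D \right)} = 4 + D D = 4 + D^{2}$)
$p = -224$ ($p = - 2 \left(\left(4 + \left(-6\right)^{2}\right) + 72\right) = - 2 \left(\left(4 + 36\right) + 72\right) = - 2 \left(40 + 72\right) = \left(-2\right) 112 = -224$)
$s{\left(E \right)} = -224$
$s{\left(J{\left(-7 \right)} \right)} - g{\left(122,-152 \right)} = -224 - 162 = -386$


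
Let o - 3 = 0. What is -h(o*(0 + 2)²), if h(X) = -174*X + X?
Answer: 2076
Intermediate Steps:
o = 3 (o = 3 + 0 = 3)
h(X) = -173*X
-h(o*(0 + 2)²) = -(-173)*3*(0 + 2)² = -(-173)*3*2² = -(-173)*3*4 = -(-173)*12 = -1*(-2076) = 2076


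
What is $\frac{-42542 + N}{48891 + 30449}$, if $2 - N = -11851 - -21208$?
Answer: $- \frac{51897}{79340} \approx -0.65411$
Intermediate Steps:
$N = -9355$ ($N = 2 - \left(-11851 - -21208\right) = 2 - \left(-11851 + 21208\right) = 2 - 9357 = -9355$)
$\frac{-42542 + N}{48891 + 30449} = \frac{-42542 - 9355}{48891 + 30449} = - \frac{51897}{79340}$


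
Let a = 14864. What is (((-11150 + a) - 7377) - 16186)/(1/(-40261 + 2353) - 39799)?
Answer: 752435892/1508700493 ≈ 0.49873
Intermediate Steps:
(((-11150 + a) - 7377) - 16186)/(1/(-40261 + 2353) - 39799) = (((-11150 + 14864) - 7377) - 16186)/(1/(-40261 + 2353) - 39799) = ((3714 - 7377) - 16186)/(1/(-37908) - 39799) = (-3663 - 16186)/(-1/37908 - 39799) = -19849/(-1508700493/37908) = -19849*(-37908/1508700493) = 752435892/1508700493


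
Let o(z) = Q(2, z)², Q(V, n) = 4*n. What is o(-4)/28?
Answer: 64/7 ≈ 9.1429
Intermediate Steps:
o(z) = 16*z² (o(z) = (4*z)² = 16*z²)
o(-4)/28 = (16*(-4)²)/28 = (16*16)/28 = (1/28)*256 = 64/7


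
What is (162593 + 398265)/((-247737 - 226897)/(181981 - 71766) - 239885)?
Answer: -61814964470/26439399909 ≈ -2.3380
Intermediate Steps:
(162593 + 398265)/((-247737 - 226897)/(181981 - 71766) - 239885) = 560858/(-474634/110215 - 239885) = 560858/(-26439399909/110215) = 560858*(-110215/26439399909) = -61814964470/26439399909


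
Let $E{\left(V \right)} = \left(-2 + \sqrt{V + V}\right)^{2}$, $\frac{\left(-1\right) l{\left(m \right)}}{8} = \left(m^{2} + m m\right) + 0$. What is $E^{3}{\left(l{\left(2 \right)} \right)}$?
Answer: $-1144768 - 1410560 i \sqrt{2} \approx -1.1448 \cdot 10^{6} - 1.9948 \cdot 10^{6} i$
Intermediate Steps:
$l{\left(m \right)} = - 16 m^{2}$ ($l{\left(m \right)} = - 8 \left(\left(m^{2} + m m\right) + 0\right) = - 8 \left(\left(m^{2} + m^{2}\right) + 0\right) = - 8 \left(2 m^{2} + 0\right) = - 8 \cdot 2 m^{2} = - 16 m^{2}$)
$E{\left(V \right)} = \left(-2 + \sqrt{2} \sqrt{V}\right)^{2}$ ($E{\left(V \right)} = \left(-2 + \sqrt{2 V}\right)^{2} = \left(-2 + \sqrt{2} \sqrt{V}\right)^{2}$)
$E^{3}{\left(l{\left(2 \right)} \right)} = \left(\left(-2 + \sqrt{2} \sqrt{- 16 \cdot 2^{2}}\right)^{2}\right)^{3} = \left(\left(-2 + \sqrt{2} \sqrt{\left(-16\right) 4}\right)^{2}\right)^{3} = \left(\left(-2 + \sqrt{2} \sqrt{-64}\right)^{2}\right)^{3} = \left(\left(-2 + \sqrt{2} \cdot 8 i\right)^{2}\right)^{3} = \left(\left(-2 + 8 i \sqrt{2}\right)^{2}\right)^{3} = \left(-2 + 8 i \sqrt{2}\right)^{6}$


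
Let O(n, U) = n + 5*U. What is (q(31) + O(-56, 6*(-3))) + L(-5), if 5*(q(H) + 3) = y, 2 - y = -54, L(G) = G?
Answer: -714/5 ≈ -142.80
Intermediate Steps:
y = 56 (y = 2 - 1*(-54) = 2 + 54 = 56)
q(H) = 41/5 (q(H) = -3 + (1/5)*56 = -3 + 56/5 = 41/5)
(q(31) + O(-56, 6*(-3))) + L(-5) = (41/5 + (-56 + 5*(6*(-3)))) - 5 = (41/5 + (-56 + 5*(-18))) - 5 = (41/5 + (-56 - 90)) - 5 = (41/5 - 146) - 5 = -689/5 - 5 = -714/5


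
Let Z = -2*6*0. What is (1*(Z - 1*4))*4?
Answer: -16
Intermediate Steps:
Z = 0 (Z = -12*0 = 0)
(1*(Z - 1*4))*4 = (1*(0 - 1*4))*4 = (1*(0 - 4))*4 = (1*(-4))*4 = -4*4 = -16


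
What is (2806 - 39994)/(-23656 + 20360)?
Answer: 9297/824 ≈ 11.283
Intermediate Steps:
(2806 - 39994)/(-23656 + 20360) = -37188/(-3296) = -37188*(-1/3296) = 9297/824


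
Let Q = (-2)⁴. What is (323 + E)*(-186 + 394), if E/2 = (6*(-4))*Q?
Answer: -92560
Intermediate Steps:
Q = 16
E = -768 (E = 2*((6*(-4))*16) = 2*(-24*16) = 2*(-384) = -768)
(323 + E)*(-186 + 394) = (323 - 768)*(-186 + 394) = -445*208 = -92560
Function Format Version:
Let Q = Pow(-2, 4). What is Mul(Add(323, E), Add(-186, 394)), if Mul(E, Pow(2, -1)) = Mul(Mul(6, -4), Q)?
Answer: -92560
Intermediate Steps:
Q = 16
E = -768 (E = Mul(2, Mul(Mul(6, -4), 16)) = Mul(2, Mul(-24, 16)) = Mul(2, -384) = -768)
Mul(Add(323, E), Add(-186, 394)) = Mul(Add(323, -768), Add(-186, 394)) = Mul(-445, 208) = -92560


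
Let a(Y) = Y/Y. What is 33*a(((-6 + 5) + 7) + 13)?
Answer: 33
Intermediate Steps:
a(Y) = 1
33*a(((-6 + 5) + 7) + 13) = 33*1 = 33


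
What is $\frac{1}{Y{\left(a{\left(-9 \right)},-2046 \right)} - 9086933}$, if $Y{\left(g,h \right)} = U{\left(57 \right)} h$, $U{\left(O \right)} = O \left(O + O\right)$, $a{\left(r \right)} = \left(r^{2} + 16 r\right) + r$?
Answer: $- \frac{1}{22381841} \approx -4.4679 \cdot 10^{-8}$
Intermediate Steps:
$a{\left(r \right)} = r^{2} + 17 r$
$U{\left(O \right)} = 2 O^{2}$ ($U{\left(O \right)} = O 2 O = 2 O^{2}$)
$Y{\left(g,h \right)} = 6498 h$ ($Y{\left(g,h \right)} = 2 \cdot 57^{2} h = 2 \cdot 3249 h = 6498 h$)
$\frac{1}{Y{\left(a{\left(-9 \right)},-2046 \right)} - 9086933} = \frac{1}{6498 \left(-2046\right) - 9086933} = \frac{1}{-13294908 - 9086933} = \frac{1}{-22381841} = - \frac{1}{22381841}$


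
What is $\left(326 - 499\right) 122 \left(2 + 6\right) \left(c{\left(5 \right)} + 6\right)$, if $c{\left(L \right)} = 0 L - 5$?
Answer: $-168848$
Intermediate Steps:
$c{\left(L \right)} = -5$ ($c{\left(L \right)} = 0 - 5 = -5$)
$\left(326 - 499\right) 122 \left(2 + 6\right) \left(c{\left(5 \right)} + 6\right) = \left(326 - 499\right) 122 \left(2 + 6\right) \left(-5 + 6\right) = - 173 \cdot 122 \cdot 8 \cdot 1 = - 173 \cdot 122 \cdot 8 = \left(-173\right) 976 = -168848$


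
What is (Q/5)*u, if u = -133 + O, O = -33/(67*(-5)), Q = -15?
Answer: 133566/335 ≈ 398.70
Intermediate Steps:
O = 33/335 (O = -33/(-335) = -33*(-1/335) = 33/335 ≈ 0.098507)
u = -44522/335 (u = -133 + 33/335 = -44522/335 ≈ -132.90)
(Q/5)*u = -15/5*(-44522/335) = -15*1/5*(-44522/335) = -3*(-44522/335) = 133566/335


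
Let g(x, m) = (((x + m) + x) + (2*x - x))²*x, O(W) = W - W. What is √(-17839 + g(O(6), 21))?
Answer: I*√17839 ≈ 133.56*I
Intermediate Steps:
O(W) = 0
g(x, m) = x*(m + 3*x)² (g(x, m) = (((m + x) + x) + x)²*x = ((m + 2*x) + x)²*x = (m + 3*x)²*x = x*(m + 3*x)²)
√(-17839 + g(O(6), 21)) = √(-17839 + 0*(21 + 3*0)²) = √(-17839 + 0*(21 + 0)²) = √(-17839 + 0*21²) = √(-17839 + 0*441) = √(-17839 + 0) = √(-17839) = I*√17839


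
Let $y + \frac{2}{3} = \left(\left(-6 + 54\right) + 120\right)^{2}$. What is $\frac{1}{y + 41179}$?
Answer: $\frac{3}{208207} \approx 1.4409 \cdot 10^{-5}$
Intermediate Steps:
$y = \frac{84670}{3}$ ($y = - \frac{2}{3} + \left(\left(-6 + 54\right) + 120\right)^{2} = - \frac{2}{3} + \left(48 + 120\right)^{2} = - \frac{2}{3} + 168^{2} = - \frac{2}{3} + 28224 = \frac{84670}{3} \approx 28223.0$)
$\frac{1}{y + 41179} = \frac{1}{\frac{84670}{3} + 41179} = \frac{1}{\frac{208207}{3}} = \frac{3}{208207}$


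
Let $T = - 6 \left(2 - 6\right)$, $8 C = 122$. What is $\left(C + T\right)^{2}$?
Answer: $\frac{24649}{16} \approx 1540.6$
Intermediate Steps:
$C = \frac{61}{4}$ ($C = \frac{1}{8} \cdot 122 = \frac{61}{4} \approx 15.25$)
$T = 24$ ($T = \left(-6\right) \left(-4\right) = 24$)
$\left(C + T\right)^{2} = \left(\frac{61}{4} + 24\right)^{2} = \left(\frac{157}{4}\right)^{2} = \frac{24649}{16}$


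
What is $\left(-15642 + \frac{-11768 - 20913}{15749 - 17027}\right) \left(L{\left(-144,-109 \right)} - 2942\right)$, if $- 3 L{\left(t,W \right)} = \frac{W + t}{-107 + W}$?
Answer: $\frac{38052909034855}{828144} \approx 4.595 \cdot 10^{7}$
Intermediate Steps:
$L{\left(t,W \right)} = - \frac{W + t}{3 \left(-107 + W\right)}$ ($L{\left(t,W \right)} = - \frac{\left(W + t\right) \frac{1}{-107 + W}}{3} = - \frac{\frac{1}{-107 + W} \left(W + t\right)}{3} = - \frac{W + t}{3 \left(-107 + W\right)}$)
$\left(-15642 + \frac{-11768 - 20913}{15749 - 17027}\right) \left(L{\left(-144,-109 \right)} - 2942\right) = \left(-15642 + \frac{-11768 - 20913}{15749 - 17027}\right) \left(\frac{\left(-1\right) \left(-109\right) - -144}{3 \left(-107 - 109\right)} - 2942\right) = \left(-15642 - \frac{32681}{-1278}\right) \left(\frac{109 + 144}{3 \left(-216\right)} - 2942\right) = \left(-15642 - - \frac{32681}{1278}\right) \left(\frac{1}{3} \left(- \frac{1}{216}\right) 253 - 2942\right) = \left(-15642 + \frac{32681}{1278}\right) \left(- \frac{253}{648} - 2942\right) = \left(- \frac{19957795}{1278}\right) \left(- \frac{1906669}{648}\right) = \frac{38052909034855}{828144}$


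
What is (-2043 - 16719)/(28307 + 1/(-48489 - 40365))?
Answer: -1667078748/2515190177 ≈ -0.66280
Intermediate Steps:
(-2043 - 16719)/(28307 + 1/(-48489 - 40365)) = -18762/(28307 + 1/(-88854)) = -18762/(28307 - 1/88854) = -18762/2515190177/88854 = -18762*88854/2515190177 = -1667078748/2515190177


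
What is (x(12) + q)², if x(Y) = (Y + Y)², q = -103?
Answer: 223729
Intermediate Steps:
x(Y) = 4*Y² (x(Y) = (2*Y)² = 4*Y²)
(x(12) + q)² = (4*12² - 103)² = (4*144 - 103)² = (576 - 103)² = 473² = 223729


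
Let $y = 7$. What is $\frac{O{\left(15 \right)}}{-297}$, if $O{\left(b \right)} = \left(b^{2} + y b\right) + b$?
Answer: $- \frac{115}{99} \approx -1.1616$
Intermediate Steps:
$O{\left(b \right)} = b^{2} + 8 b$ ($O{\left(b \right)} = \left(b^{2} + 7 b\right) + b = b^{2} + 8 b$)
$\frac{O{\left(15 \right)}}{-297} = \frac{15 \left(8 + 15\right)}{-297} = 15 \cdot 23 \left(- \frac{1}{297}\right) = 345 \left(- \frac{1}{297}\right) = - \frac{115}{99}$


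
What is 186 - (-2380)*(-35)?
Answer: -83114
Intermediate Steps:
186 - (-2380)*(-35) = 186 - 476*175 = 186 - 83300 = -83114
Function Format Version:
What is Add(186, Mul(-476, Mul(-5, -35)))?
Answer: -83114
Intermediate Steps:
Add(186, Mul(-476, Mul(-5, -35))) = Add(186, Mul(-476, 175)) = Add(186, -83300) = -83114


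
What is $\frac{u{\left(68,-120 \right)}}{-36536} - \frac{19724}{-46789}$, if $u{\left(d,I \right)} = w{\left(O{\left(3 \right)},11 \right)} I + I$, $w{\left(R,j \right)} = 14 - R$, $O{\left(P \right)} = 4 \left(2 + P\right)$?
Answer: $\frac{86570333}{213685363} \approx 0.40513$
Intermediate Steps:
$O{\left(P \right)} = 8 + 4 P$
$u{\left(d,I \right)} = - 5 I$ ($u{\left(d,I \right)} = \left(14 - \left(8 + 4 \cdot 3\right)\right) I + I = \left(14 - \left(8 + 12\right)\right) I + I = \left(14 - 20\right) I + I = - 6 I + I = - 5 I$)
$\frac{u{\left(68,-120 \right)}}{-36536} - \frac{19724}{-46789} = \frac{\left(-5\right) \left(-120\right)}{-36536} - \frac{19724}{-46789} = 600 \left(- \frac{1}{36536}\right) - - \frac{19724}{46789} = - \frac{75}{4567} + \frac{19724}{46789} = \frac{86570333}{213685363}$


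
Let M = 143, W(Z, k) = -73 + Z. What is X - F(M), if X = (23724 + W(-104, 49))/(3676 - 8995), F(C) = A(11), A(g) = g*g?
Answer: -222382/1773 ≈ -125.43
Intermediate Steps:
A(g) = g**2
F(C) = 121 (F(C) = 11**2 = 121)
X = -7849/1773 (X = (23724 + (-73 - 104))/(3676 - 8995) = (23724 - 177)/(-5319) = 23547*(-1/5319) = -7849/1773 ≈ -4.4270)
X - F(M) = -7849/1773 - 1*121 = -7849/1773 - 121 = -222382/1773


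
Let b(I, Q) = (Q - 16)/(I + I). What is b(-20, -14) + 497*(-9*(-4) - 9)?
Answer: 53679/4 ≈ 13420.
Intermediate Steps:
b(I, Q) = (-16 + Q)/(2*I) (b(I, Q) = (-16 + Q)/((2*I)) = (-16 + Q)*(1/(2*I)) = (-16 + Q)/(2*I))
b(-20, -14) + 497*(-9*(-4) - 9) = (1/2)*(-16 - 14)/(-20) + 497*(-9*(-4) - 9) = (1/2)*(-1/20)*(-30) + 497*(36 - 9) = 3/4 + 497*27 = 3/4 + 13419 = 53679/4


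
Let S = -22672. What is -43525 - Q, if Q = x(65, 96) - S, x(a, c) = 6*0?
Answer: -66197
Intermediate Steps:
x(a, c) = 0
Q = 22672 (Q = 0 - 1*(-22672) = 0 + 22672 = 22672)
-43525 - Q = -43525 - 1*22672 = -43525 - 22672 = -66197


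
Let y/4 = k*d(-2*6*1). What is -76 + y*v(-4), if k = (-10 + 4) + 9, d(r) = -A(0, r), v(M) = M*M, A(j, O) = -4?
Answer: 692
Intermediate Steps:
v(M) = M²
d(r) = 4 (d(r) = -1*(-4) = 4)
k = 3 (k = -6 + 9 = 3)
y = 48 (y = 4*(3*4) = 4*12 = 48)
-76 + y*v(-4) = -76 + 48*(-4)² = -76 + 48*16 = -76 + 768 = 692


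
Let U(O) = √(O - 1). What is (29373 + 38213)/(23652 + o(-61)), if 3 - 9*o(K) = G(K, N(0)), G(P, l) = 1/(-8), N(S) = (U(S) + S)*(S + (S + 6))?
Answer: 4866192/1702969 ≈ 2.8575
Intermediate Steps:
U(O) = √(-1 + O)
N(S) = (6 + 2*S)*(S + √(-1 + S)) (N(S) = (√(-1 + S) + S)*(S + (S + 6)) = (S + √(-1 + S))*(S + (6 + S)) = (S + √(-1 + S))*(6 + 2*S) = (6 + 2*S)*(S + √(-1 + S)))
G(P, l) = -⅛
o(K) = 25/72 (o(K) = ⅓ - ⅑*(-⅛) = ⅓ + 1/72 = 25/72)
(29373 + 38213)/(23652 + o(-61)) = (29373 + 38213)/(23652 + 25/72) = 67586/(1702969/72) = 67586*(72/1702969) = 4866192/1702969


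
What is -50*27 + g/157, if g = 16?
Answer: -211934/157 ≈ -1349.9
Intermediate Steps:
-50*27 + g/157 = -50*27 + 16/157 = -1350 + 16*(1/157) = -1350 + 16/157 = -211934/157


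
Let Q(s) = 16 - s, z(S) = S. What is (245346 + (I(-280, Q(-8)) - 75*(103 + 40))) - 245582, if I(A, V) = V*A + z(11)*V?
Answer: -17417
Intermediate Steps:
I(A, V) = 11*V + A*V (I(A, V) = V*A + 11*V = A*V + 11*V = 11*V + A*V)
(245346 + (I(-280, Q(-8)) - 75*(103 + 40))) - 245582 = (245346 + ((16 - 1*(-8))*(11 - 280) - 75*(103 + 40))) - 245582 = (245346 + ((16 + 8)*(-269) - 75*143)) - 245582 = (245346 + (24*(-269) - 10725)) - 245582 = (245346 + (-6456 - 10725)) - 245582 = (245346 - 17181) - 245582 = 228165 - 245582 = -17417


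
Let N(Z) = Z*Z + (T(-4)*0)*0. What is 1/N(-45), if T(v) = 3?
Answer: 1/2025 ≈ 0.00049383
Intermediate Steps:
N(Z) = Z² (N(Z) = Z*Z + (3*0)*0 = Z² + 0*0 = Z² + 0 = Z²)
1/N(-45) = 1/((-45)²) = 1/2025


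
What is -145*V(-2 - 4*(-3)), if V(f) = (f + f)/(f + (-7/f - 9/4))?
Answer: -58000/141 ≈ -411.35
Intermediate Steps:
V(f) = 2*f/(-9/4 + f - 7/f) (V(f) = (2*f)/(f + (-7/f - 9*¼)) = (2*f)/(f + (-7/f - 9/4)) = (2*f)/(f + (-9/4 - 7/f)) = (2*f)/(-9/4 + f - 7/f) = 2*f/(-9/4 + f - 7/f))
-145*V(-2 - 4*(-3)) = -1160*(-2 - 4*(-3))²/(-28 - 9*(-2 - 4*(-3)) + 4*(-2 - 4*(-3))²) = -1160*(-2 + 12)²/(-28 - 9*(-2 + 12) + 4*(-2 + 12)²) = -1160*10²/(-28 - 9*10 + 4*10²) = -1160*100/(-28 - 90 + 4*100) = -1160*100/(-28 - 90 + 400) = -1160*100/282 = -145*400/141 = -58000/141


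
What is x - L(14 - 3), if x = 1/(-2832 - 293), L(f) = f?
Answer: -34376/3125 ≈ -11.000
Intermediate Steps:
x = -1/3125 (x = 1/(-3125) = -1/3125 ≈ -0.00032000)
x - L(14 - 3) = -1/3125 - (14 - 3) = -1/3125 - 1*11 = -1/3125 - 11 = -34376/3125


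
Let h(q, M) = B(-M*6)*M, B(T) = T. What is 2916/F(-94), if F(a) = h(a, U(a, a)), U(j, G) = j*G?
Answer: -243/39037448 ≈ -6.2248e-6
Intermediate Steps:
U(j, G) = G*j
h(q, M) = -6*M**2 (h(q, M) = (-M*6)*M = (-6*M)*M = -6*M**2)
F(a) = -6*a**4
2916/F(-94) = 2916/((-6*(-94)**4)) = 2916/((-6*78074896)) = 2916/(-468449376) = 2916*(-1/468449376) = -243/39037448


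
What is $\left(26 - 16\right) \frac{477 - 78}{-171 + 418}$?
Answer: $\frac{210}{13} \approx 16.154$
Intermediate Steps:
$\left(26 - 16\right) \frac{477 - 78}{-171 + 418} = \left(26 - 16\right) \frac{399}{247} = 10 \cdot 399 \cdot \frac{1}{247} = 10 \cdot \frac{21}{13} = \frac{210}{13}$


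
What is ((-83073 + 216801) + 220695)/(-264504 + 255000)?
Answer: -118141/3168 ≈ -37.292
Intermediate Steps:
((-83073 + 216801) + 220695)/(-264504 + 255000) = (133728 + 220695)/(-9504) = 354423*(-1/9504) = -118141/3168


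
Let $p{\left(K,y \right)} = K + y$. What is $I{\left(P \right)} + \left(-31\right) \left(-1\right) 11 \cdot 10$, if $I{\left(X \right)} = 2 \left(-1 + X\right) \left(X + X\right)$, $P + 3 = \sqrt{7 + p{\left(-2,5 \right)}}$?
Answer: $3498 - 28 \sqrt{10} \approx 3409.5$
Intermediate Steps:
$P = -3 + \sqrt{10}$ ($P = -3 + \sqrt{7 + \left(-2 + 5\right)} = -3 + \sqrt{7 + 3} = -3 + \sqrt{10} \approx 0.16228$)
$I{\left(X \right)} = 4 X \left(-1 + X\right)$ ($I{\left(X \right)} = 2 \left(-1 + X\right) 2 X = 2 \cdot 2 X \left(-1 + X\right) = 4 X \left(-1 + X\right)$)
$I{\left(P \right)} + \left(-31\right) \left(-1\right) 11 \cdot 10 = 4 \left(-3 + \sqrt{10}\right) \left(-1 - \left(3 - \sqrt{10}\right)\right) + \left(-31\right) \left(-1\right) 11 \cdot 10 = 4 \left(-3 + \sqrt{10}\right) \left(-4 + \sqrt{10}\right) + 31 \cdot 110 = 4 \left(-4 + \sqrt{10}\right) \left(-3 + \sqrt{10}\right) + 3410 = 3410 + 4 \left(-4 + \sqrt{10}\right) \left(-3 + \sqrt{10}\right)$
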